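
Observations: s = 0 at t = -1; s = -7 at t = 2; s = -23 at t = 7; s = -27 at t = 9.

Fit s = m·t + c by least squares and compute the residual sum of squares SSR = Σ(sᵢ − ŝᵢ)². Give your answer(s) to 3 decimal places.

Forming AᵀA = [[135, 17]; [17, 4]] and Aᵀs = [-418, -57]ᵀ gives AᵀA·[m, c]ᵀ = Aᵀs.
det = 135·4 − 17² = 251.
m = ((-418)·4 − 17·(-57))/251 = -703/251; c = (135·(-57) − 17·(-418))/251 = -589/251.
Residuals: -114/251, 238/251, -263/251, 139/251; SSR = 630/251.

SSR = 2.510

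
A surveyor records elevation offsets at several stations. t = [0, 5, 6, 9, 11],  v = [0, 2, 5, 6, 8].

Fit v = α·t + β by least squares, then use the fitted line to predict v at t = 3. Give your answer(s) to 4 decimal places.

v̂ = 1.8588

Normal-equation sums: Σt·t = 263, Σt = 31, Σ1 = 5.
And Σt·v = 182, Σv = 21.
Normal equations: [[263, 31]; [31, 5]]·[α, β]ᵀ = [182, 21]ᵀ.
Eliminating β: 5·(row 1) − 31·(row 2) gives 354·α = 5·182 − 31·21 = 259, so α = 259/354.
Then β = (21 − 31·(259/354))/5 = -119/354.
At t = 3: v̂ = (259/354)·(3) + (-119/354)·(1) = 329/177.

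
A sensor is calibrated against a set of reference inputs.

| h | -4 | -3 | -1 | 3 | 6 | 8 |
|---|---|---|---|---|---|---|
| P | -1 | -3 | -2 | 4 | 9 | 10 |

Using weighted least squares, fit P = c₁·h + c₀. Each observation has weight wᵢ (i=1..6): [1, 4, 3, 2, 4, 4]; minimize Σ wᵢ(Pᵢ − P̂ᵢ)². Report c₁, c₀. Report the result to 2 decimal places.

Normal-equation sums: Σwᵢ·h·h = 473, Σwᵢ·h = 43, Σwᵢ·1 = 18.
And Σwᵢ·h·P = 606, Σwᵢ·P = 65.
Normal equations: [[473, 43]; [43, 18]]·[c₁, c₀]ᵀ = [606, 65]ᵀ.
Determinant 473·18 − 43² = 6665.
c₁ = (606·18 − 43·65)/6665 = 8113/6665; c₀ = (473·65 − 43·606)/6665 = 109/155.

c₁ = 1.22, c₀ = 0.70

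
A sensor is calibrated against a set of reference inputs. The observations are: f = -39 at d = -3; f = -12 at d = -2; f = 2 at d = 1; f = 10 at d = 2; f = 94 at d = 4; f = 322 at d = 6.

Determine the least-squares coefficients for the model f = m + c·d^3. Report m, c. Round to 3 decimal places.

The normal equations are: 6·m + 254·c = 377;  254·m + 51610·c = 76799.
(Σ1 = 6, Σd^3 = 254, Σd^3·d^3 = 51610, Σf = 377, Σd^3·f = 76799.)
Δ = 6·51610 − 254² = 245144.
m = (377·51610 − 254·76799)/245144 = -6247/30643; c = (6·76799 − 254·377)/245144 = 91259/61286.

m = -0.204, c = 1.489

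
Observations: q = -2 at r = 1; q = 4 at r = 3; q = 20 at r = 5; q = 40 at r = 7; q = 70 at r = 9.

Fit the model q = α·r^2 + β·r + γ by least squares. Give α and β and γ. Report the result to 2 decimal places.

Compute the Gram sums: Σr^2·r^2 = 9669, Σr^2·r = 1225, Σr^2 = 165, Σr·r = 165, Σr = 25, Σ1 = 5.
For Aᵀq: Σr^2·q = 8164, Σr·q = 1020, Σq = 132.
So AᵀA·[α, β, γ]ᵀ = Aᵀq: [[9669, 1225, 165]; [1225, 165, 25]; [165, 25, 5]]·[α, β, γ]ᵀ = [8164, 1020, 132]ᵀ.
Inverting the 3×3 Gram matrix, [α, β, γ]ᵀ = [13/14, -2/7, -197/70]ᵀ.

α = 0.93, β = -0.29, γ = -2.81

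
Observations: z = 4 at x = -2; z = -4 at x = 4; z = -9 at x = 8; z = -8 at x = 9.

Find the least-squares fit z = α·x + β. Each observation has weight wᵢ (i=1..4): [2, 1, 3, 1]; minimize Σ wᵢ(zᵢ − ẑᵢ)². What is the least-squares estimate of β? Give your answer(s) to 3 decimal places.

Entries of AᵀWA: Σwᵢ·x·x = 297, Σwᵢ·x = 33, Σwᵢ·1 = 7.
Moment sums: Σwᵢ·x·z = -320, Σwᵢ·z = -31.
AᵀWA·[α, β]ᵀ = AᵀWz becomes [[297, 33]; [33, 7]]·[α, β]ᵀ = [-320, -31]ᵀ.
Eliminating β: 7·(row 1) − 33·(row 2) gives 990·α = 7·(-320) − 33·(-31) = -1217, so α = -1217/990.
Then β = ((-31) − 33·(-1217/990))/7 = 41/30.

β = 1.367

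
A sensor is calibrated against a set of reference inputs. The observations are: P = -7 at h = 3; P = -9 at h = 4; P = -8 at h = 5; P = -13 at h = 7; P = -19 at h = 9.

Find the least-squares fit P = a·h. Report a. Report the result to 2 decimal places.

a = -1.99

With design matrix A, AᵀA = [[180]] and AᵀP = [-359]ᵀ.
a = (-359)/180 = -1.99444.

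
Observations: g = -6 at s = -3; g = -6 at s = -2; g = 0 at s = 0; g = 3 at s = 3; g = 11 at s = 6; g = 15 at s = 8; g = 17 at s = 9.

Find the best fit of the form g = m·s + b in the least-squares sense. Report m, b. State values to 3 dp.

MᵀM·[m, b]ᵀ = Mᵀg reads: 203·m + 21·b = 378;  21·m + 7·b = 34.
(Σs·s = 203, Σs = 21, Σ1 = 7, Σs·g = 378, Σg = 34.)
det = 203·7 − 21² = 980.
m = (378·7 − 21·34)/980 = 69/35; b = (203·34 − 21·378)/980 = -37/35.

m = 1.971, b = -1.057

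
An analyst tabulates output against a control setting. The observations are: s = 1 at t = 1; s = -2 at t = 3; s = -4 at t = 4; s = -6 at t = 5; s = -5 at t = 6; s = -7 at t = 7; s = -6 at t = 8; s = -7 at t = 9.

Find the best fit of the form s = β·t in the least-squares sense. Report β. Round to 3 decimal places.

β = -0.858

Forming MᵀM = [[281]] and Mᵀs = [-241]ᵀ gives MᵀM·[β]ᵀ = Mᵀs.
β = (-241)/281 = -0.857651.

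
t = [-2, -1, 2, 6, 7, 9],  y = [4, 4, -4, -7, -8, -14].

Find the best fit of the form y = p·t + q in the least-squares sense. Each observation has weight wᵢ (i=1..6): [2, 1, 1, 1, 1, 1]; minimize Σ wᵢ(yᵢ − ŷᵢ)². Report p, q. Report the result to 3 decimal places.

Compute the Gram sums: Σwᵢ·t·t = 179, Σwᵢ·t = 19, Σwᵢ·1 = 7.
Right-hand side: Σwᵢ·t·y = -252, Σwᵢ·y = -21.
Normal equations: [[179, 19]; [19, 7]]·[p, q]ᵀ = [-252, -21]ᵀ.
Eliminating q: 7·(row 1) − 19·(row 2) gives 892·p = 7·(-252) − 19·(-21) = -1365, so p = -1365/892.
Then q = ((-21) − 19·(-1365/892))/7 = 1029/892.

p = -1.530, q = 1.154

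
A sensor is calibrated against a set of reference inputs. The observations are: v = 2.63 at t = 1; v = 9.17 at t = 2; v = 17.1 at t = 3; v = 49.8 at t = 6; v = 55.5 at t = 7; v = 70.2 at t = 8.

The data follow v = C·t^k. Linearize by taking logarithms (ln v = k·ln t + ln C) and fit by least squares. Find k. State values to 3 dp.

Taking logs, ln v = k·ln t + ln C, so regress ln v on ln t.
XᵀX = [[13.0084, 7.6089]; [7.6089, 6]], rhs = [28.3132, 18.1977]ᵀ  (here Σln t = 7.6089, Σ(ln t)² = 13.0084, Σln v = 18.1977, Σln t·ln v = 28.3132).
Δ = 13.0084·6 − (7.6089)² = 20.1558; k = (28.3132·6 − 7.6089·18.1977)/20.1558 = 1.55860, ln C = (13.0084·18.1977 − 7.6089·28.3132)/20.1558 = 1.05642.

k = 1.559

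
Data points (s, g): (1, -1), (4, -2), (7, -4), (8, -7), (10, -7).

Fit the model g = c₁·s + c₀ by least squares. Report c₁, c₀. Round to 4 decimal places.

MᵀM·[c₁, c₀]ᵀ = Mᵀg reads: 230·c₁ + 30·c₀ = -163;  30·c₁ + 5·c₀ = -21.
(Σs·s = 230, Σs = 30, Σ1 = 5, Σs·g = -163, Σg = -21.)
Eliminating c₀: 5·(row 1) − 30·(row 2) gives 250·c₁ = 5·(-163) − 30·(-21) = -185, so c₁ = -37/50.
Then c₀ = ((-21) − 30·(-37/50))/5 = 6/25.

c₁ = -0.7400, c₀ = 0.2400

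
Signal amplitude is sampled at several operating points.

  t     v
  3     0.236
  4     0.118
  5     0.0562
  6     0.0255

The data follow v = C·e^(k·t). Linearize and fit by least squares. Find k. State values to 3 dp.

k = -0.742

Taking logs, ln v = k·t + ln C, so regress ln v on t.
Σt = 18.0000, Σ(t)² = 86.0000, Σln v = -10.1289, Σt·ln v = -49.2887.
Normal system: [[86.0000, 18.0000]; [18.0000, 4]]·[k, ln C]ᵀ = [-49.2887, -10.1289]ᵀ.
Solving (det = 20.0000): k = -0.74172, ln C = 0.80553.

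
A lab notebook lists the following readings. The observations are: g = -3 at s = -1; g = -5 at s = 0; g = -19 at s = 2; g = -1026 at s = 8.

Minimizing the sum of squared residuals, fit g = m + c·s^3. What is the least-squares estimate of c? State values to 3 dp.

c = -1.995

The normal system XᵀX·[m, c]ᵀ = Xᵀg is [[4, 519]; [519, 262209]]·[m, c]ᵀ = [-1053, -525461]ᵀ.
det = 4·262209 − 519² = 779475.
m = ((-1053)·262209 − 519·(-525461))/779475 = -1130606/259825; c = (4·(-525461) − 519·(-1053))/779475 = -1555337/779475.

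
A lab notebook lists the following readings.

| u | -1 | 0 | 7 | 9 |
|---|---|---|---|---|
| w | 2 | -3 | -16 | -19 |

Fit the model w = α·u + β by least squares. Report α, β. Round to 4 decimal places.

Compute the Gram sums: Σu·u = 131, Σu = 15, Σ1 = 4.
Right-hand side: Σu·w = -285, Σw = -36.
So AᵀA·[α, β]ᵀ = Aᵀw: [[131, 15]; [15, 4]]·[α, β]ᵀ = [-285, -36]ᵀ.
Determinant 131·4 − 15² = 299.
α = ((-285)·4 − 15·(-36))/299 = -600/299; β = (131·(-36) − 15·(-285))/299 = -441/299.

α = -2.0067, β = -1.4749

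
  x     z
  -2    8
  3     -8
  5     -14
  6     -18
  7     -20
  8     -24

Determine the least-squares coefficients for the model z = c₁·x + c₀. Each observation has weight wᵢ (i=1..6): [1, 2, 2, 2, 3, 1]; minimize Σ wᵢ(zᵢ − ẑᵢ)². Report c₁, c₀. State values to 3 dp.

Normal-equation sums: Σwᵢ·x·x = 355, Σwᵢ·x = 55, Σwᵢ·1 = 11.
For MᵀWz: Σwᵢ·x·z = -1032, Σwᵢ·z = -156.
MᵀWM·[c₁, c₀]ᵀ = MᵀWz becomes [[355, 55]; [55, 11]]·[c₁, c₀]ᵀ = [-1032, -156]ᵀ.
Eliminating c₀: 11·(row 1) − 55·(row 2) gives 880·c₁ = 11·(-1032) − 55·(-156) = -2772, so c₁ = -63/20.
Then c₀ = ((-156) − 55·(-63/20))/11 = 69/44.

c₁ = -3.150, c₀ = 1.568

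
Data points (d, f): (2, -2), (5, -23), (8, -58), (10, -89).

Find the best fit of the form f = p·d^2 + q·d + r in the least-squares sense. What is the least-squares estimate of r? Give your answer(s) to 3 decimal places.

The normal equations are: 14737·p + 1645·q + 193·r = -13195;  1645·p + 193·q + 25·r = -1473;  193·p + 25·q + 4·r = -172.
(Σd^2·d^2 = 14737, Σd^2·d = 1645, Σd^2 = 193, Σd·d = 193, Σd = 25, Σ1 = 4, Σd^2·f = -13195, Σd·f = -1473, Σf = -172.)
Row-reducing yields p = -393/508, q = -2429/1524, r = 1634/381.

r = 4.289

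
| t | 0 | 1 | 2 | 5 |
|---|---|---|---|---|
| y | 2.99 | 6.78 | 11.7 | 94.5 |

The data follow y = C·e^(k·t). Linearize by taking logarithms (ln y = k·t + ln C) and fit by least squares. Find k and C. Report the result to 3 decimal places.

Taking logs, ln y = k·t + ln C, so regress ln y on t.
Σt = 8.0000, Σ(t)² = 30.0000, Σln y = 10.0174, Σt·ln y = 29.5762.
Equations: 30.0000·k + 8.0000·ln C = 29.5762;  8.0000·k + 4·ln C = 10.0174.
Slope k = (n·Σt·ln y − Σt·Σln y)/(n·Σ(t)² − (Σt)²) = (4·29.5762 − 8.0000·10.0174)/56.0000 = 0.68152; ln C = (Σln y − k·Σt)/n = 1.14132, so C = exp(1.14132) = 3.13090.

k = 0.682, C = 3.131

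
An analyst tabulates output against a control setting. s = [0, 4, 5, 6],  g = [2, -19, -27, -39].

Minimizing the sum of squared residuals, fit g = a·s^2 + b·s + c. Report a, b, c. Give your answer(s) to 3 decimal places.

a = -0.826, b = -1.815, c = 1.968

Setting ∂/∂a … = 0 gives: 2177·a + 405·b + 77·c = -2383;  405·a + 77·b + 15·c = -445;  77·a + 15·b + 4·c = -83.
Solving the 3×3 system (Gaussian elimination) gives a = -1491/1804, b = -3275/1804, c = 1775/902.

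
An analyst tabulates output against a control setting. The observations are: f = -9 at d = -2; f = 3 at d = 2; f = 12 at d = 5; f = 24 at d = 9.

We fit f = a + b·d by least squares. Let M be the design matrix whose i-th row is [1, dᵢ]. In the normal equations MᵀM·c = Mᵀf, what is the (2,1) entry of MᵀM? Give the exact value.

Row 2 ↔ basis d, column 1 ↔ basis 1, so (MᵀM)_{2,1} = Σᵢ d = (-2)·(1) + (2)·(1) + (5)·(1) + (9)·(1) = 14.

14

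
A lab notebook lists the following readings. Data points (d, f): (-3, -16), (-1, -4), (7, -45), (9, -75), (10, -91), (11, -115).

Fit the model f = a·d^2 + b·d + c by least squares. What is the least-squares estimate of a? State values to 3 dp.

Compute the Gram sums: Σd^2·d^2 = 33685, Σd^2·d = 3375, Σd^2 = 361, Σd·d = 361, Σd = 33, Σ1 = 6.
Moment sums: Σd^2·f = -31443, Σd·f = -3113, Σf = -346.
So XᵀX·[a, b, c]ᵀ = Xᵀf: [[33685, 3375, 361]; [3375, 361, 33]; [361, 33, 6]]·[a, b, c]ᵀ = [-31443, -3113, -346]ᵀ.
Row-reducing yields a = -677857/650932, b = 859357/650932, c = -739573/325466.

a = -1.041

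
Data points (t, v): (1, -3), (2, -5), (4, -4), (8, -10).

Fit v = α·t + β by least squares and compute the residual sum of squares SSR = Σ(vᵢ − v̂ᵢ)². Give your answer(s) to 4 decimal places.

SSR = 4.5739

The normal system XᵀX·[α, β]ᵀ = Xᵀv is [[85, 15]; [15, 4]]·[α, β]ᵀ = [-109, -22]ᵀ.
Determinant 85·4 − 15² = 115.
α = ((-109)·4 − 15·(-22))/115 = -106/115; β = (85·(-22) − 15·(-109))/115 = -47/23.
Residuals: -4/115, -128/115, 199/115, -67/115; SSR = 526/115.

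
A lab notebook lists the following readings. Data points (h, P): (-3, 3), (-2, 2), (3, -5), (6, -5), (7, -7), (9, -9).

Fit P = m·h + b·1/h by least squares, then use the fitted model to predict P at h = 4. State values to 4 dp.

P̂ = -4.1792

From the data, Σh·h = 188, Σh·1/h = 6, Σ1/h·1/h = 4229/7938.
Right-hand side: Σh·P = -188, Σ1/h·P = -13/2.
So MᵀM·[m, b]ᵀ = MᵀP: [[188, 6]; [6, 4229/7938]]·[m, b]ᵀ = [-188, -13/2]ᵀ.
Determinant 188·(4229/7938) − 6² = 254642/3969.
m = ((-188)·(4229/7938) − 6·(-13/2))/(254642/3969) = -242735/254642; b = (188·(-13/2) − 6·(-188))/(254642/3969) = -186543/127321.
At h = 4: P̂ = (-242735/254642)·(4) + (-186543/127321)·(1/4) = -2128423/509284.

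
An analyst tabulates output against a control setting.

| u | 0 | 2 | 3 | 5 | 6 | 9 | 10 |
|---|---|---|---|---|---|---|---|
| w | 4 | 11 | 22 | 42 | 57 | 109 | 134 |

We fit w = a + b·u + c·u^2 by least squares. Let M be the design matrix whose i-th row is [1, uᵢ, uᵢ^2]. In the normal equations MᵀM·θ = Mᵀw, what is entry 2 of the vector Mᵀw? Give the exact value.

Entry 2 ↔ basis u, so (Mᵀw)_{2} = Σᵢ (u)·wᵢ = (0)·(4) + (2)·(11) + (3)·(22) + (5)·(42) + (6)·(57) + (9)·(109) + (10)·(134) = 2961.

2961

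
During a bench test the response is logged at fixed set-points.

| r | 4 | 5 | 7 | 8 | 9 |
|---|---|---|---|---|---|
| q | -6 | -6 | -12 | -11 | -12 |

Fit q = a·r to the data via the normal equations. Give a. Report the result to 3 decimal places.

Forming AᵀA = [[235]] and Aᵀq = [-334]ᵀ gives AᵀA·[a]ᵀ = Aᵀq.
a = (-334)/235 = -1.42128.

a = -1.421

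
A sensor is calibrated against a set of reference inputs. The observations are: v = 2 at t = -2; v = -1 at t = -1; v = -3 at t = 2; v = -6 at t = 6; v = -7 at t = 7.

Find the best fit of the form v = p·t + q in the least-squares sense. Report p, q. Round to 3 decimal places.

AᵀA·[p, q]ᵀ = Aᵀv reads: 94·p + 12·q = -94;  12·p + 5·q = -15.
Eliminating q: 5·(row 1) − 12·(row 2) gives 326·p = 5·(-94) − 12·(-15) = -290, so p = -145/163.
Then q = ((-15) − 12·(-145/163))/5 = -141/163.

p = -0.890, q = -0.865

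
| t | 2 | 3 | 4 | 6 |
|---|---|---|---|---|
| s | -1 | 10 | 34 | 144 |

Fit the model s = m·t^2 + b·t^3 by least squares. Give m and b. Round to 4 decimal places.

From the data, Σt^2·t^2 = 1649, Σt^2·t^3 = 9075, Σt^3·t^3 = 51545.
And Σt^2·s = 5814, Σt^3·s = 33542.
Eliminating b: 51545·(row 1) − 9075·(row 2) gives 2642080·m = 51545·5814 − 9075·33542 = -4711020, so m = -235551/132104.
Then b = (33542 − 9075·(-235551/132104))/51545 = 637177/660520.

m = -1.7831, b = 0.9647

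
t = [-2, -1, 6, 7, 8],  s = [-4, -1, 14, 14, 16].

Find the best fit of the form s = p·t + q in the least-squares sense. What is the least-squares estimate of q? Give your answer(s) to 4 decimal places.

The normal equations are: 154·p + 18·q = 319;  18·p + 5·q = 39.
Determinant 154·5 − 18² = 446.
p = (319·5 − 18·39)/446 = 893/446; q = (154·39 − 18·319)/446 = 132/223.

q = 0.5919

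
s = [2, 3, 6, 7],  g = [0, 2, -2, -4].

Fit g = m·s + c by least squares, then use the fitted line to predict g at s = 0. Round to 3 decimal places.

Compute the Gram sums: Σs·s = 98, Σs = 18, Σ1 = 4.
Moment sums: Σs·g = -34, Σg = -4.
So XᵀX·[m, c]ᵀ = Xᵀg: [[98, 18]; [18, 4]]·[m, c]ᵀ = [-34, -4]ᵀ.
Eliminating c: 4·(row 1) − 18·(row 2) gives 68·m = 4·(-34) − 18·(-4) = -64, so m = -16/17.
Then c = ((-4) − 18·(-16/17))/4 = 55/17.
At s = 0: ĝ = (-16/17)·(0) + (55/17)·(1) = 55/17.

ĝ = 3.235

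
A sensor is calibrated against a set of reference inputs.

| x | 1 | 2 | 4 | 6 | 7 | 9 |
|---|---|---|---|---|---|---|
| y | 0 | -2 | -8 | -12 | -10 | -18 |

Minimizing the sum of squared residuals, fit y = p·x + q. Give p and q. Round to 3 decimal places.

Forming AᵀA = [[187, 29]; [29, 6]] and Aᵀy = [-340, -50]ᵀ gives AᵀA·[p, q]ᵀ = Aᵀy.
Eliminating q: 6·(row 1) − 29·(row 2) gives 281·p = 6·(-340) − 29·(-50) = -590, so p = -590/281.
Then q = ((-50) − 29·(-590/281))/6 = 510/281.

p = -2.100, q = 1.815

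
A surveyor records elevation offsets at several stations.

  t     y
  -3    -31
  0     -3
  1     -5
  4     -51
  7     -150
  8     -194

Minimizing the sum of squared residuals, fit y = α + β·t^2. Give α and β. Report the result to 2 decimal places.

Setting ∂/∂α … = 0 gives: 6·α + 139·β = -434;  139·α + 6835·β = -20866.
Eliminating β: 6835·(row 1) − 139·(row 2) gives 21689·α = 6835·(-434) − 139·(-20866) = -66016, so α = -66016/21689.
Then β = ((-20866) − 139·(-66016/21689))/6835 = -64870/21689.

α = -3.04, β = -2.99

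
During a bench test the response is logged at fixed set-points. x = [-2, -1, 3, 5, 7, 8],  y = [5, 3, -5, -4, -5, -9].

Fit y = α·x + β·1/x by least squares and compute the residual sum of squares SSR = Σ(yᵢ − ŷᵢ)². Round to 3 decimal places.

With design matrix A, AᵀA = [[152, 6]; [6, 1014049/705600]] and Aᵀy = [-155, -8237/840]ᵀ.
det = 152·(1014049/705600) − 6² = 16091731/88200.
α = ((-155)·(1014049/705600) − 6·(-8237/840))/(16091731/88200) = -115663115/128733848; β = (152·(-8237/840) − 6·(-155))/(16091731/88200) = -49436520/16091731.
Residuals: 107298465/64366924, -124953731/128733848, -164849175/128733848, 142478615/128733848, 222471445/128733848, -22982899/16091731; SSR = 1494866375/128733848.

SSR = 11.612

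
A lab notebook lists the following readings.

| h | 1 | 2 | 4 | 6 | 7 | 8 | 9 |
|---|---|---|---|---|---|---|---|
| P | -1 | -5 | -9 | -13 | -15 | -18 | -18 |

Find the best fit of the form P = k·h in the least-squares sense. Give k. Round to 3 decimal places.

k = -2.135

Entries of AᵀA: Σh·h = 251.
Right-hand side: Σh·P = -536.
So AᵀA·[k]ᵀ = AᵀP: [[251]]·[k]ᵀ = [-536]ᵀ.
Hence k = -536 / 251 ≈ -2.13546.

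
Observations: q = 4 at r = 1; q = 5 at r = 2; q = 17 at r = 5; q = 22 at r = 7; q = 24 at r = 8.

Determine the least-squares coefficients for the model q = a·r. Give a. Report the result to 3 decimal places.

a = 3.112

With design matrix X, XᵀX = [[143]] and Xᵀq = [445]ᵀ.
a = 445/143 = 3.11189.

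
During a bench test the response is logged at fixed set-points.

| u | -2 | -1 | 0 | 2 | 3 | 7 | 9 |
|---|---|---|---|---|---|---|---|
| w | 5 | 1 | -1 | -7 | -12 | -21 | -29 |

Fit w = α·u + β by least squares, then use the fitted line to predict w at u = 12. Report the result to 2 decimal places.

ŵ = -37.36

Sums needed: Σu·u = 148, Σu = 18, Σ1 = 7.
For Aᵀw: Σu·w = -469, Σw = -64.
AᵀA·[α, β]ᵀ = Aᵀw becomes [[148, 18]; [18, 7]]·[α, β]ᵀ = [-469, -64]ᵀ.
Determinant 148·7 − 18² = 712.
α = ((-469)·7 − 18·(-64))/712 = -2131/712; β = (148·(-64) − 18·(-469))/712 = -515/356.
At u = 12: ŵ = (-2131/712)·(12) + (-515/356)·(1) = -13301/356.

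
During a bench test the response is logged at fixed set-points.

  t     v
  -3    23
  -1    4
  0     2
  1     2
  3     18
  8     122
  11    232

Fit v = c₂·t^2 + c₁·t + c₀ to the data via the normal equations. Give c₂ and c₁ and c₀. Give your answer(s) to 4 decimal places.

c₂ = 1.9839, c₁ = -0.8821, c₀ = 1.8646

Forming AᵀA = [[18901, 1843, 205]; [1843, 205, 19]; [205, 19, 7]] and Aᵀv = [36255, 3511, 403]ᵀ gives AᵀA·[c₂, c₁, c₀]ᵀ = Aᵀv.
Solving the 3×3 system (Gaussian elimination) gives c₂ = 53495/26964, c₁ = -23785/26964, c₀ = 12569/6741.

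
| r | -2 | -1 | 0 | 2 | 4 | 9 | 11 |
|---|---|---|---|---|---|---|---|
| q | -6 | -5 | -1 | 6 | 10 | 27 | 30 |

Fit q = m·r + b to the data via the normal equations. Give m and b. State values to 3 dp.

m = 2.916, b = -0.867

With design matrix A, AᵀA = [[227, 23]; [23, 7]] and Aᵀq = [642, 61]ᵀ.
Eliminating b: 7·(row 1) − 23·(row 2) gives 1060·m = 7·642 − 23·61 = 3091, so m = 3091/1060.
Then b = (61 − 23·(3091/1060))/7 = -919/1060.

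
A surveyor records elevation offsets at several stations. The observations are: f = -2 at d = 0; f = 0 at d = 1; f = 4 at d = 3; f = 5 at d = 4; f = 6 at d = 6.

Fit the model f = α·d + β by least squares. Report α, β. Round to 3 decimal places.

α = 1.386, β = -1.281

From the data, Σd·d = 62, Σd = 14, Σ1 = 5.
For Mᵀf: Σd·f = 68, Σf = 13.
Normal equations: [[62, 14]; [14, 5]]·[α, β]ᵀ = [68, 13]ᵀ.
det = 62·5 − 14² = 114.
α = (68·5 − 14·13)/114 = 79/57; β = (62·13 − 14·68)/114 = -73/57.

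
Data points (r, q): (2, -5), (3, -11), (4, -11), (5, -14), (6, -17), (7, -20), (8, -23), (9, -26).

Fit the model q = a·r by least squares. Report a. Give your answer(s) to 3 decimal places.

Forming XᵀX = [[284]] and Xᵀq = [-817]ᵀ gives XᵀX·[a]ᵀ = Xᵀq.
a = (-817)/284 = -2.87676.

a = -2.877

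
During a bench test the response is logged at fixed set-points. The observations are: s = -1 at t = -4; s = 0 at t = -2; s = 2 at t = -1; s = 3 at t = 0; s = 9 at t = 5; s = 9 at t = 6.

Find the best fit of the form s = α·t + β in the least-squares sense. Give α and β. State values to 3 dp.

Setting ∂/∂α … = 0 gives: 82·α + 4·β = 101;  4·α + 6·β = 22.
Determinant 82·6 − 4² = 476.
α = (101·6 − 4·22)/476 = 37/34; β = (82·22 − 4·101)/476 = 50/17.

α = 1.088, β = 2.941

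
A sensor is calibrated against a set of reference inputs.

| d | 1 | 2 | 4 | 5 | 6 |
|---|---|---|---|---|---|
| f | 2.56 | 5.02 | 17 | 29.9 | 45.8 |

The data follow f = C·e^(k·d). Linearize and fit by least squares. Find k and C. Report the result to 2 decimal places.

Let Y = ln f. Fitting Y = k·d + ln C by least squares:
Sums: Σd = 18.0000, Σ(d)² = 82.0000, Σln f = 12.6088, Σd·ln f = 55.4347.
Normal system: [[82.0000, 18.0000]; [18.0000, 5]]·[k, ln C]ᵀ = [55.4347, 12.6088]ᵀ.
Solving (det = 86.0000): k = 0.58390, ln C = 0.41972, so C = exp(0.41972) = 1.52154.

k = 0.58, C = 1.52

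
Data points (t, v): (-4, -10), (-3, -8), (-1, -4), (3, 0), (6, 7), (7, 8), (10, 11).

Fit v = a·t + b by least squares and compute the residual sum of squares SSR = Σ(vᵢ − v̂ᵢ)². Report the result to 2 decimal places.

AᵀA·[a, b]ᵀ = Aᵀv reads: 220·a + 18·b = 276;  18·a + 7·b = 4.
(Σt·t = 220, Σt = 18, Σ1 = 7, Σt·v = 276, Σv = 4.)
Determinant 220·7 − 18² = 1216.
a = (276·7 − 18·4)/1216 = 465/304; b = (220·4 − 18·276)/1216 = -511/152.
Residuals: -79/152, -15/304, 271/304, -373/304, 45/38, 199/304, -71/76; SSR = 401/76.

SSR = 5.28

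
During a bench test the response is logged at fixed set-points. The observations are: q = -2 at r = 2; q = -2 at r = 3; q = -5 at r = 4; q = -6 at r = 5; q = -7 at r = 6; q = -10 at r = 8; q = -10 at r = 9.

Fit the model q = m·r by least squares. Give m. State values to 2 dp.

Forming AᵀA = [[235]] and Aᵀq = [-272]ᵀ gives AᵀA·[m]ᵀ = Aᵀq.
m = (-272)/235 = -1.15745.

m = -1.16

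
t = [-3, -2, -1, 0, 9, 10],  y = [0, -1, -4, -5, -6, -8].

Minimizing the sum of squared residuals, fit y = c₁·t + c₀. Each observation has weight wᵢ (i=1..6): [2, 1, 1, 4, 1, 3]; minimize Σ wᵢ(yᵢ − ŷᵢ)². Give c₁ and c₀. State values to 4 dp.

With design matrix X, XᵀWX = [[404, 30]; [30, 12]] and XᵀWy = [-288, -55]ᵀ.
Determinant 404·12 − 30² = 3948.
c₁ = ((-288)·12 − 30·(-55))/3948 = -43/94; c₀ = (404·(-55) − 30·(-288))/3948 = -485/141.

c₁ = -0.4574, c₀ = -3.4397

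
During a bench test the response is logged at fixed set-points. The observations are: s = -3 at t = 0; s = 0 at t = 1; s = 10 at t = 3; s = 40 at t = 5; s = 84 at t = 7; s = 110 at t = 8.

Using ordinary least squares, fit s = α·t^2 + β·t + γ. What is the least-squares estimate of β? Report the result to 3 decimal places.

β = -1.127

Setting ∂/∂α … = 0 gives: 7204·α + 1008·β + 148·γ = 12246;  1008·α + 148·β + 24·γ = 1698;  148·α + 24·β + 6·γ = 241.
Inverting the 3×3 Gram matrix, [α, β, γ]ᵀ = [322/169, -381/338, -785/338]ᵀ.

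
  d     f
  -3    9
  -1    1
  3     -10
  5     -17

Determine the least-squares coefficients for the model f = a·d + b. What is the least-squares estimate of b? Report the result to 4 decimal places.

b = -1.1000

Setting ∂/∂a … = 0 gives: 44·a + 4·b = -143;  4·a + 4·b = -17.
Eliminating b: 4·(row 1) − 4·(row 2) gives 160·a = 4·(-143) − 4·(-17) = -504, so a = -63/20.
Then b = ((-17) − 4·(-63/20))/4 = -11/10.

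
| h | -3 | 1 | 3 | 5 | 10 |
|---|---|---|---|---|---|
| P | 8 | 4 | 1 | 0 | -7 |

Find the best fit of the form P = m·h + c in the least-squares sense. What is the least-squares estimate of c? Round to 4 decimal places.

c = 4.8621

Forming AᵀA = [[144, 16]; [16, 5]] and AᵀP = [-87, 6]ᵀ gives AᵀA·[m, c]ᵀ = AᵀP.
det = 144·5 − 16² = 464.
m = ((-87)·5 − 16·6)/464 = -531/464; c = (144·6 − 16·(-87))/464 = 141/29.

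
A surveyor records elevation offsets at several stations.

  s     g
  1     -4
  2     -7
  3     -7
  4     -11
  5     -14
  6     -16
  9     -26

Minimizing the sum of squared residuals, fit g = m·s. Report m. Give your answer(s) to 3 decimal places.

The normal equations are: 172·m = -483.
(Σs·s = 172, Σs·g = -483.)
m = (-483)/172 = -2.80814.

m = -2.808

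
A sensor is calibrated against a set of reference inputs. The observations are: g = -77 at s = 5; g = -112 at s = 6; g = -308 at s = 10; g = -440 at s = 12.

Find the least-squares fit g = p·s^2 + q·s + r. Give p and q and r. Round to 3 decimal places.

Normal-equation sums: Σs^2·s^2 = 32657, Σs^2·s = 3069, Σs^2 = 305, Σs·s = 305, Σs = 33, Σ1 = 4.
And Σs^2·g = -100117, Σs·g = -9417, Σg = -937.
MᵀM·[p, q, r]ᵀ = Mᵀg becomes [[32657, 3069, 305]; [3069, 305, 33]; [305, 33, 4]]·[p, q, r]ᵀ = [-100117, -9417, -937]ᵀ.
Inverting the 3×3 Gram matrix, [p, q, r]ᵀ = [-3308/1171, -4479/1171, 14880/1171]ᵀ.

p = -2.825, q = -3.825, r = 12.707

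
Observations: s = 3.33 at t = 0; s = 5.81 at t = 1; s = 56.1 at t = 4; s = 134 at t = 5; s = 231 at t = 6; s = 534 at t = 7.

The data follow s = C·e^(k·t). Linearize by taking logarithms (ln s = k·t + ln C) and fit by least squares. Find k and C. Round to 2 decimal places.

Taking logs, ln s = k·t + ln C, so regress ln s on t.
Σt = 23.0000, Σ(t)² = 127.0000, Σln s = 23.6103, Σt·ln s = 118.9746.
Equations: 127.0000·k + 23.0000·ln C = 118.9746;  23.0000·k + 6·ln C = 23.6103.
Solving (det = 233.0000): k = 0.73309, ln C = 1.12488, so C = exp(1.12488) = 3.07986.

k = 0.73, C = 3.08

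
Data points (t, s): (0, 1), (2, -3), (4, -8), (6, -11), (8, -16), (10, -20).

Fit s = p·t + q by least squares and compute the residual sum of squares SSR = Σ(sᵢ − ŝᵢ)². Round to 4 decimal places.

SSR = 0.8000

Normal-equation sums: Σt·t = 220, Σt = 30, Σ1 = 6.
Moment sums: Σt·s = -432, Σs = -57.
AᵀA·[p, q]ᵀ = Aᵀs becomes [[220, 30]; [30, 6]]·[p, q]ᵀ = [-432, -57]ᵀ.
Δ = 220·6 − 30² = 420.
p = ((-432)·6 − 30·(-57))/420 = -21/10; q = (220·(-57) − 30·(-432))/420 = 1.
Residuals: 0, 1/5, -3/5, 3/5, -1/5, 0; SSR = 4/5.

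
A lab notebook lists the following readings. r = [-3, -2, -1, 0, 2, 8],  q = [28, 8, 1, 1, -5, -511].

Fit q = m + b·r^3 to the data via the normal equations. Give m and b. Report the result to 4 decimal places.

MᵀM·[m, b]ᵀ = Mᵀq reads: 6·m + 484·b = -478;  484·m + 263002·b = -262493.
Eliminating b: 263002·(row 1) − 484·(row 2) gives 1343756·m = 263002·(-478) − 484·(-262493) = 1331656, so m = 332914/335939.
Then b = ((-262493) − 484·(332914/335939))/263002 = -671803/671878.

m = 0.9910, b = -0.9999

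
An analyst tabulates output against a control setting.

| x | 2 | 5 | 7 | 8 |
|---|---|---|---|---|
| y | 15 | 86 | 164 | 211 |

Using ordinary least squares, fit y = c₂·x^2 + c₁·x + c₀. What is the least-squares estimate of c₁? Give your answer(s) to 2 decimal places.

c₁ = 2.86

The normal system AᵀA·[c₂, c₁, c₀]ᵀ = Aᵀy is [[7138, 988, 142]; [988, 142, 22]; [142, 22, 4]]·[c₂, c₁, c₀]ᵀ = [23750, 3296, 476]ᵀ.
Row-reducing yields c₂ = 197/66, c₁ = 63/22, c₀ = -179/66.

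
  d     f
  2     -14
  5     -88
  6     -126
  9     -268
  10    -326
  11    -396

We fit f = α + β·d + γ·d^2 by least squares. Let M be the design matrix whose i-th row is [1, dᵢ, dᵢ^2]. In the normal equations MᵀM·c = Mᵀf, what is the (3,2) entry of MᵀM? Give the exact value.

Row 3 ↔ basis d^2, column 2 ↔ basis d, so (MᵀM)_{3,2} = Σᵢ (d^2)·(d) = (4)·(2) + (25)·(5) + (36)·(6) + (81)·(9) + (100)·(10) + (121)·(11) = 3409.

3409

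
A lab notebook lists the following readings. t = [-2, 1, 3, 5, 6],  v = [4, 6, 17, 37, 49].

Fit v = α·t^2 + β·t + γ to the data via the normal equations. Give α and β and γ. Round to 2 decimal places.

α = 1.00, β = 1.65, γ = 3.29

Normal-equation sums: Σt^2·t^2 = 2019, Σt^2·t = 361, Σt^2 = 75, Σt·t = 75, Σt = 13, Σ1 = 5.
Right-hand side: Σt^2·v = 2864, Σt·v = 528, Σv = 113.
XᵀX·[α, β, γ]ᵀ = Xᵀv becomes [[2019, 361, 75]; [361, 75, 13]; [75, 13, 5]]·[α, β, γ]ᵀ = [2864, 528, 113]ᵀ.
Inverting the 3×3 Gram matrix, [α, β, γ]ᵀ = [11607/11596, 19151/11596, 9543/2899]ᵀ.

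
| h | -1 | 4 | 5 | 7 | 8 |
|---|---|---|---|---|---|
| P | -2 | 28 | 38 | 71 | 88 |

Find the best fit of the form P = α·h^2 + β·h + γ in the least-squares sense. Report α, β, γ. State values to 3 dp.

α = 1.053, β = 2.674, γ = -0.357

The normal system MᵀM·[α, β, γ]ᵀ = MᵀP is [[7379, 1043, 155]; [1043, 155, 23]; [155, 23, 5]]·[α, β, γ]ᵀ = [10507, 1505, 223]ᵀ.
Inverting the 3×3 Gram matrix, [α, β, γ]ᵀ = [7787/7392, 599/224, -1321/3696]ᵀ.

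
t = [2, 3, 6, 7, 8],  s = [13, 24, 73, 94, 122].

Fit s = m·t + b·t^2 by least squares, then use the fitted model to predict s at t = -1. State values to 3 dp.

Forming XᵀX = [[162, 1106]; [1106, 7890]] and Xᵀs = [2170, 15310]ᵀ gives XᵀX·[m, b]ᵀ = Xᵀs.
Determinant 162·7890 − 1106² = 54944.
m = (2170·7890 − 1106·15310)/54944 = 23555/6868; b = (162·15310 − 1106·2170)/54944 = 10025/6868.
At t = -1: ŝ = (23555/6868)·(-1) + (10025/6868)·(1) = -6765/3434.

ŝ = -1.970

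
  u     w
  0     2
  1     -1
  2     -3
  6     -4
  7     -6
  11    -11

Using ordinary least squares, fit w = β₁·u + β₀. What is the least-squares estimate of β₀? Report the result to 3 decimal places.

β₀ = 0.717

MᵀM·[β₁, β₀]ᵀ = Mᵀw reads: 211·β₁ + 27·β₀ = -194;  27·β₁ + 6·β₀ = -23.
(Σu·u = 211, Σu = 27, Σ1 = 6, Σu·w = -194, Σw = -23.)
Δ = 211·6 − 27² = 537.
β₁ = ((-194)·6 − 27·(-23))/537 = -181/179; β₀ = (211·(-23) − 27·(-194))/537 = 385/537.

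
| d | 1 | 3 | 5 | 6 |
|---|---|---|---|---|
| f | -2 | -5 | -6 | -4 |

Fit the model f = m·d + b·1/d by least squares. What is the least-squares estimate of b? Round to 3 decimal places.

b = -1.608

From the data, Σd·d = 71, Σd·1/d = 4, Σ1/d·1/d = 1061/900.
For Mᵀf: Σd·f = -71, Σ1/d·f = -83/15.
So MᵀM·[m, b]ᵀ = Mᵀf: [[71, 4]; [4, 1061/900]]·[m, b]ᵀ = [-71, -83/15]ᵀ.
Eliminating b: (1061/900)·(row 1) − 4·(row 2) gives (60931/900)·m = (1061/900)·(-71) − 4·(-83/15) = -55411/900, so m = -55411/60931.
Then b = ((-83/15) − 4·(-55411/60931))/(1061/900) = -97980/60931.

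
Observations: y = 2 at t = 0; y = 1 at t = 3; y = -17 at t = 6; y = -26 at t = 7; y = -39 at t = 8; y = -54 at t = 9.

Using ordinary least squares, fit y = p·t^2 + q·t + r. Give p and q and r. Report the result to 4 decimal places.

p = -1.0144, q = 2.9977, r = 1.7520

Compute the Gram sums: Σt^2·t^2 = 14435, Σt^2·t = 1827, Σt^2 = 239, Σt·t = 239, Σt = 33, Σ1 = 6.
For Aᵀy: Σt^2·y = -8747, Σt·y = -1079, Σy = -133.
AᵀA·[p, q, r]ᵀ = Aᵀy becomes [[14435, 1827, 239]; [1827, 239, 33]; [239, 33, 6]]·[p, q, r]ᵀ = [-8747, -1079, -133]ᵀ.
Inverting the 3×3 Gram matrix, [p, q, r]ᵀ = [-3035/2992, 8969/2992, 2621/1496]ᵀ.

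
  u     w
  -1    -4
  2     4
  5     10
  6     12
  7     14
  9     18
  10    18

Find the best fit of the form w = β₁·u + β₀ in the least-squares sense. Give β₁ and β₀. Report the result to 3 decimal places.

Forming AᵀA = [[296, 38]; [38, 7]] and Aᵀw = [574, 72]ᵀ gives AᵀA·[β₁, β₀]ᵀ = Aᵀw.
det = 296·7 − 38² = 628.
β₁ = (574·7 − 38·72)/628 = 641/314; β₀ = (296·72 − 38·574)/628 = -125/157.

β₁ = 2.041, β₀ = -0.796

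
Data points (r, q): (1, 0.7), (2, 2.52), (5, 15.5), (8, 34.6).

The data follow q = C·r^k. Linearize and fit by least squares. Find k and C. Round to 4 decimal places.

Let Y = ln q. Fitting Y = k·ln r + ln C by least squares:
AᵀA = [[7.3948, 4.3820]; [4.3820, 4]], rhs = [12.4211, 6.8523]ᵀ  (here Σln r = 4.3820, Σ(ln r)² = 7.3948, Σln q = 6.8523, Σln r·ln q = 12.4211).
Δ = 7.3948·4 − (4.3820)² = 10.3771; k = (12.4211·4 − 4.3820·6.8523)/10.3771 = 1.89431, ln C = (7.3948·6.8523 − 4.3820·12.4211)/10.3771 = -0.36216, so C = exp(-0.36216) = 0.69617.

k = 1.8943, C = 0.6962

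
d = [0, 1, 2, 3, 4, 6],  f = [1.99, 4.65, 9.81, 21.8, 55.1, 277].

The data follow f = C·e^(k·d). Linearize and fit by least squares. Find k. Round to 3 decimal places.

k = 0.823

Let Y = ln f. Fitting Y = k·d + ln C by least squares:
Σd = 16.0000, Σ(d)² = 66.0000, Σln f = 17.2235, Σd·ln f = 65.1301.
Equations: 66.0000·k + 16.0000·ln C = 65.1301;  16.0000·k + 6·ln C = 17.2235.
Δ = 66.0000·6 − (16.0000)² = 140.0000; k = (65.1301·6 − 16.0000·17.2235)/140.0000 = 0.82289, ln C = (66.0000·17.2235 − 16.0000·65.1301)/140.0000 = 0.67620.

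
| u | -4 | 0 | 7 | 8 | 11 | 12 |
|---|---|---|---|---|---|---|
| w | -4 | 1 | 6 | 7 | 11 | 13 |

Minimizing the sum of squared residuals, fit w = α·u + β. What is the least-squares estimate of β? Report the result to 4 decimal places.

Entries of MᵀM: Σu·u = 394, Σu = 34, Σ1 = 6.
Right-hand side: Σu·w = 391, Σw = 34.
Normal equations: [[394, 34]; [34, 6]]·[α, β]ᵀ = [391, 34]ᵀ.
Δ = 394·6 − 34² = 1208.
α = (391·6 − 34·34)/1208 = 595/604; β = (394·34 − 34·391)/1208 = 51/604.

β = 0.0844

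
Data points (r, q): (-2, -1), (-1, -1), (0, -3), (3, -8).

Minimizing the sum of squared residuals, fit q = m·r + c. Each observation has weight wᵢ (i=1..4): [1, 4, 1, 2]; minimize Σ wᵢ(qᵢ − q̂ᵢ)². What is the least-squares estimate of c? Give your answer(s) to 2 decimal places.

With design matrix A, AᵀWA = [[26, 0]; [0, 8]] and AᵀWq = [-42, -24]ᵀ.
Determinant 26·8 − 0² = 208.
m = ((-42)·8 − 0·(-24))/208 = -21/13; c = (26·(-24) − 0·(-42))/208 = -3.

c = -3.00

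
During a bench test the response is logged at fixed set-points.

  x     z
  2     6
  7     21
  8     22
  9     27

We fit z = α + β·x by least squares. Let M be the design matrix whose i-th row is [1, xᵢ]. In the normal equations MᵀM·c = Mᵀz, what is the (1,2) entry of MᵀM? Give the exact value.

26

Row 1 ↔ basis 1, column 2 ↔ basis x, so (MᵀM)_{1,2} = Σᵢ x = (1)·(2) + (1)·(7) + (1)·(8) + (1)·(9) = 26.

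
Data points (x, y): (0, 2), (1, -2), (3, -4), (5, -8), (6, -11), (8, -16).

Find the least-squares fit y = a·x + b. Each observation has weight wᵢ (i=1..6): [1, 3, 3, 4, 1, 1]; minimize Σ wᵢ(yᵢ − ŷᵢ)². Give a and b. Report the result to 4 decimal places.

Sums needed: Σwᵢ·x·x = 230, Σwᵢ·x = 46, Σwᵢ·1 = 13.
Right-hand side: Σwᵢ·x·y = -396, Σwᵢ·y = -75.
Normal equations: [[230, 46]; [46, 13]]·[a, b]ᵀ = [-396, -75]ᵀ.
Eliminating b: 13·(row 1) − 46·(row 2) gives 874·a = 13·(-396) − 46·(-75) = -1698, so a = -849/437.
Then b = ((-75) − 46·(-849/437))/13 = 21/19.

a = -1.9428, b = 1.1053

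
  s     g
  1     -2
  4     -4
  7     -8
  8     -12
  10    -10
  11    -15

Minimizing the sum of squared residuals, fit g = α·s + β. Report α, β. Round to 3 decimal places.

α = -1.221, β = -0.155

From the data, Σs·s = 351, Σs = 41, Σ1 = 6.
Moment sums: Σs·g = -435, Σg = -51.
MᵀM·[α, β]ᵀ = Mᵀg becomes [[351, 41]; [41, 6]]·[α, β]ᵀ = [-435, -51]ᵀ.
Eliminating β: 6·(row 1) − 41·(row 2) gives 425·α = 6·(-435) − 41·(-51) = -519, so α = -519/425.
Then β = ((-51) − 41·(-519/425))/6 = -66/425.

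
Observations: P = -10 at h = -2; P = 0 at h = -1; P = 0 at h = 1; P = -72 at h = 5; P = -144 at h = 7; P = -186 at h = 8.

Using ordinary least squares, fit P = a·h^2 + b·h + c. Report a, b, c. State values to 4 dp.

AᵀA·[a, b, c]ᵀ = AᵀP reads: 7140·a + 972·b + 144·c = -20800;  972·a + 144·b + 18·c = -2836;  144·a + 18·b + 6·c = -412.
(Σh^2·h^2 = 7140, Σh^2·h = 972, Σh^2 = 144, Σh·h = 144, Σh = 18, Σ1 = 6, Σh^2·P = -20800, Σh·P = -2836, ΣP = -412.)
Solving the 3×3 system (Gaussian elimination) gives a = -328/111, b = -16/333, c = 266/111.

a = -2.9550, b = -0.0480, c = 2.3964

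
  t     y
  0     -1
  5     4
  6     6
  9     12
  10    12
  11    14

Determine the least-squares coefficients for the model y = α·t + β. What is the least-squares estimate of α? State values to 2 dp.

Setting ∂/∂α … = 0 gives: 363·α + 41·β = 438;  41·α + 6·β = 47.
Eliminating β: 6·(row 1) − 41·(row 2) gives 497·α = 6·438 − 41·47 = 701, so α = 701/497.
Then β = (47 − 41·(701/497))/6 = -897/497.

α = 1.41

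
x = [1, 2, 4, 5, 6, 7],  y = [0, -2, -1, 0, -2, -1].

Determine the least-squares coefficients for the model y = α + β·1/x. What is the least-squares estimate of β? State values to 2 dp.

β = 0.97

The normal system MᵀM·[α, β]ᵀ = Mᵀy is [[6, 949/420]; [949/420, 247081/176400]]·[α, β]ᵀ = [-6, -145/84]ᵀ.
Eliminating β: (247081/176400)·(row 1) − (949/420)·(row 2) gives (116377/35280)·α = (247081/176400)·(-6) − (949/420)·(-145/84) = -794461/176400, so α = -794461/581885.
Then β = ((-145/84) − (949/420)·(-794461/581885))/(247081/176400) = 112896/116377.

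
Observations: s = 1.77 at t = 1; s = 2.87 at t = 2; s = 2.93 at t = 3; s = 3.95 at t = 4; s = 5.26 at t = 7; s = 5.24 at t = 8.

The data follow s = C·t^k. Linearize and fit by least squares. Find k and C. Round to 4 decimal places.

Linearized form: ln s = k·ln t + ln C. From the 6 transformed points,
Σln t = 7.2034, Σ(ln t)² = 11.7199, Σln s = 7.3905, Σln t·ln s = 10.4909.
Equations: 11.7199·k + 7.2034·ln C = 10.4909;  7.2034·k + 6·ln C = 7.3905.
Solving (det = 18.4301): k = 0.52679, ln C = 0.59930, so C = exp(0.59930) = 1.82085.

k = 0.5268, C = 1.8208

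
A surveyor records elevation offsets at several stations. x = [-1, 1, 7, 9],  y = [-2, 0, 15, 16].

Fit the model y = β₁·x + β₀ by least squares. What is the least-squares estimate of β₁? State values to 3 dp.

β₁ = 1.985

From the data, Σx·x = 132, Σx = 16, Σ1 = 4.
Moment sums: Σx·y = 251, Σy = 29.
Determinant 132·4 − 16² = 272.
β₁ = (251·4 − 16·29)/272 = 135/68; β₀ = (132·29 − 16·251)/272 = -47/68.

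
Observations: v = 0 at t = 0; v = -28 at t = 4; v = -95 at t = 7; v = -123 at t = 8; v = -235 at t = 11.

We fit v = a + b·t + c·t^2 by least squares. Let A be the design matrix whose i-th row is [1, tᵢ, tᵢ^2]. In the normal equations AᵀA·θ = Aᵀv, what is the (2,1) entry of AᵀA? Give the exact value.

30

Row 2 ↔ basis t, column 1 ↔ basis 1, so (AᵀA)_{2,1} = Σᵢ t = (0)·(1) + (4)·(1) + (7)·(1) + (8)·(1) + (11)·(1) = 30.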